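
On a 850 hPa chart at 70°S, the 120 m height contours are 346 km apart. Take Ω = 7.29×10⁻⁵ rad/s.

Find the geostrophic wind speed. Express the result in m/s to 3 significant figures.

24.8 m/s

Coriolis parameter at 70°S:
f = 2Ω sin φ = 2 × 7.29×10⁻⁵ × sin 70° = 1.37×10⁻⁴ s⁻¹
Height gradient: |∂Z/∂n| = 120 m / 346000 m = 3.47×10⁻⁴
On a pressure surface, geostrophic balance gives V_g = (g/f)|∂Z/∂n|:
V_g = 9.81 × 3.47×10⁻⁴ / 1.37×10⁻⁴ = 24.8 m/s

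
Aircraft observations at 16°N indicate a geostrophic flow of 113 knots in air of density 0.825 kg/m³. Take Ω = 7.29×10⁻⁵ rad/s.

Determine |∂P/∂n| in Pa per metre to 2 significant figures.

1.9×10⁻³ Pa/m

Coriolis parameter at 16°N:
f = 2Ω sin φ = 2 × 7.29×10⁻⁵ × sin 16° = 4.02×10⁻⁵ s⁻¹
Wind speed in SI: 113 knots = 58.1 m/s
Geostrophic balance rearranged: |∂P/∂n| = f ρ V_g
|∂P/∂n| = 4.02×10⁻⁵ × 0.825 × 58.1 = 1.93×10⁻³ Pa/m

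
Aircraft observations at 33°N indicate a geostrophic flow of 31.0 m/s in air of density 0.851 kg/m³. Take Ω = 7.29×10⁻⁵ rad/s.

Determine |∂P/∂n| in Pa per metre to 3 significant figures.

Coriolis parameter at 33°N:
f = 2Ω sin φ = 2 × 7.29×10⁻⁵ × sin 33° = 7.94×10⁻⁵ s⁻¹
Geostrophic balance rearranged: |∂P/∂n| = f ρ V_g
|∂P/∂n| = 7.94×10⁻⁵ × 0.851 × 31.0 = 2.09×10⁻³ Pa/m

2.09×10⁻³ Pa/m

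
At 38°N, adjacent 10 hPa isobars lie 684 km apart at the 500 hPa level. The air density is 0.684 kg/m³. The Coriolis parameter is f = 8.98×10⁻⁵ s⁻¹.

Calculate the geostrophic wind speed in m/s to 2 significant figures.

Pressure gradient: |∂P/∂n| = 1000 Pa / 684000 m = 1.46×10⁻³ Pa/m
Geostrophic balance (pressure-gradient force = Coriolis force):
V_g = (1/(fρ)) |∂P/∂n| = 1.46×10⁻³ / (8.98×10⁻⁵ × 0.684) = 23.8 m/s

24 m/s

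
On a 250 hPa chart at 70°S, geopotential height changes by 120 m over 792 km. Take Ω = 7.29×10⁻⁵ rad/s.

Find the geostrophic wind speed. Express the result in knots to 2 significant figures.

Coriolis parameter at 70°S:
f = 2Ω sin φ = 2 × 7.29×10⁻⁵ × sin 70° = 1.37×10⁻⁴ s⁻¹
Height gradient: |∂Z/∂n| = 120 m / 792000 m = 1.52×10⁻⁴
On a pressure surface, geostrophic balance gives V_g = (g/f)|∂Z/∂n|:
V_g = 9.81 × 1.52×10⁻⁴ / 1.37×10⁻⁴ = 10.8 m/s
Converting: 10.8 m/s × 1.944 = 21 knots

21 knots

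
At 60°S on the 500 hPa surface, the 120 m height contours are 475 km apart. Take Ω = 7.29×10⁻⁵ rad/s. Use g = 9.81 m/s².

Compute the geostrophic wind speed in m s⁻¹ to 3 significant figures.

Coriolis parameter at 60°S:
f = 2Ω sin φ = 2 × 7.29×10⁻⁵ × sin 60° = 1.26×10⁻⁴ s⁻¹
Height gradient: |∂Z/∂n| = 120 m / 475000 m = 2.53×10⁻⁴
On a pressure surface, geostrophic balance gives V_g = (g/f)|∂Z/∂n|:
V_g = 9.81 × 2.53×10⁻⁴ / 1.26×10⁻⁴ = 19.6 m/s

19.6 m s⁻¹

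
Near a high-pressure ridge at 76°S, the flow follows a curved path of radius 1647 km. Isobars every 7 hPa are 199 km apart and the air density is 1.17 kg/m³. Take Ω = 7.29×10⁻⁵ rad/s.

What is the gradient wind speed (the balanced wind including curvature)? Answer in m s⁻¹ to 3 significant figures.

23.7 m s⁻¹

Coriolis parameter at 76°S:
f = 2Ω sin φ = 2 × 7.29×10⁻⁵ × sin 76° = 1.41×10⁻⁴ s⁻¹
Pressure gradient: |∂P/∂n| = 700 Pa / 199000 m = 3.52×10⁻³ Pa/m
Geostrophic speed: V_g = |∂P/∂n|/(fρ) = 3.52×10⁻³/(1.41×10⁻⁴ × 1.17) = 21.3 m/s
Around a high, pressure-gradient force acts outward with centrifugal, so Coriolis balances both:
fV = (1/ρ)|∂P/∂n| + V²/R  →  V² − fR·V + fR·V_g = 0
With fR = 1.41×10⁻⁴ × 1647×10³ m = 233 m/s:
V = [fR − √((fR)² − 4 fR V_g)]/2 = [233 − √(233² − 4×233×21.3)]/2 = 23.7 m/s
Supergeostrophic (V > V_g = 21.3 m/s), as expected around a high.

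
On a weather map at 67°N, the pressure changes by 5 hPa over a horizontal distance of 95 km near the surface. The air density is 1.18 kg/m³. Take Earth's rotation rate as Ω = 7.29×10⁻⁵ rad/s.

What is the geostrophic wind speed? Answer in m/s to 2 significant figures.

33 m/s

Coriolis parameter at 67°N:
f = 2Ω sin φ = 2 × 7.29×10⁻⁵ × sin 67° = 1.34×10⁻⁴ s⁻¹
Pressure gradient: |∂P/∂n| = 500 Pa / 95000 m = 5.26×10⁻³ Pa/m
Geostrophic balance (pressure-gradient force = Coriolis force):
V_g = (1/(fρ)) |∂P/∂n| = 5.26×10⁻³ / (1.34×10⁻⁴ × 1.18) = 33.2 m/s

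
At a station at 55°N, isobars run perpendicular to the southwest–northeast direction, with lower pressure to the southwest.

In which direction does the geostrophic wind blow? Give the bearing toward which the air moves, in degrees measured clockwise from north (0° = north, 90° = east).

315°

The pressure-gradient force points toward the southwest (bearing 225°).
Geostrophic balance: in the Northern Hemisphere the Coriolis force deflects motion to the right, so the geostrophic wind blows 90° to the right of the pressure-gradient force (low pressure on the left).
Rotating 225° by 90° clockwise gives 315° — the wind blows toward the northwest.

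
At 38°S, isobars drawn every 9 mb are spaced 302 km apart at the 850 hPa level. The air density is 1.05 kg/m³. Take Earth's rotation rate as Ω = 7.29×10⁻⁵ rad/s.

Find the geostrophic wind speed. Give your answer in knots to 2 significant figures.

61 knots

Coriolis parameter at 38°S:
f = 2Ω sin φ = 2 × 7.29×10⁻⁵ × sin 38° = 8.98×10⁻⁵ s⁻¹
Pressure gradient: |∂P/∂n| = 900 Pa / 302000 m = 2.98×10⁻³ Pa/m
Geostrophic balance (pressure-gradient force = Coriolis force):
V_g = (1/(fρ)) |∂P/∂n| = 2.98×10⁻³ / (8.98×10⁻⁵ × 1.05) = 31.6 m/s
Converting: 31.6 m/s × 1.944 = 61 knots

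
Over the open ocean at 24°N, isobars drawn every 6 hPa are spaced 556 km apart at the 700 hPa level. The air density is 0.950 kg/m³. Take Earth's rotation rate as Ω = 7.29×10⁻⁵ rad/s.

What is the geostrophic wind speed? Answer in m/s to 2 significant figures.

19 m/s

Coriolis parameter at 24°N:
f = 2Ω sin φ = 2 × 7.29×10⁻⁵ × sin 24° = 5.93×10⁻⁵ s⁻¹
Pressure gradient: |∂P/∂n| = 600 Pa / 556000 m = 1.08×10⁻³ Pa/m
Geostrophic balance (pressure-gradient force = Coriolis force):
V_g = (1/(fρ)) |∂P/∂n| = 1.08×10⁻³ / (5.93×10⁻⁵ × 0.950) = 19.2 m/s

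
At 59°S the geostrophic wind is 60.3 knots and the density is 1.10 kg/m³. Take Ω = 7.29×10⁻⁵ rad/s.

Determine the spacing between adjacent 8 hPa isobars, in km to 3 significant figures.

188 km

Coriolis parameter at 59°S:
f = 2Ω sin φ = 2 × 7.29×10⁻⁵ × sin 59° = 1.25×10⁻⁴ s⁻¹
Wind speed in SI: 60.3 knots = 31.0 m/s
Geostrophic balance rearranged: |∂P/∂n| = f ρ V_g
|∂P/∂n| = 1.25×10⁻⁴ × 1.10 × 31.0 = 4.26×10⁻³ Pa/m
Isobar spacing: Δn = ΔP/|∂P/∂n| = 800 Pa / 4.26×10⁻³ Pa/m = 187594 m ≈ 188 km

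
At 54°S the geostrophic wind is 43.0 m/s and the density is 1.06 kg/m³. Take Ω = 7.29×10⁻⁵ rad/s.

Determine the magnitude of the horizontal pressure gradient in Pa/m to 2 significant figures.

Coriolis parameter at 54°S:
f = 2Ω sin φ = 2 × 7.29×10⁻⁵ × sin 54° = 1.18×10⁻⁴ s⁻¹
Geostrophic balance rearranged: |∂P/∂n| = f ρ V_g
|∂P/∂n| = 1.18×10⁻⁴ × 1.06 × 43.0 = 5.38×10⁻³ Pa/m

5.4×10⁻³ Pa/m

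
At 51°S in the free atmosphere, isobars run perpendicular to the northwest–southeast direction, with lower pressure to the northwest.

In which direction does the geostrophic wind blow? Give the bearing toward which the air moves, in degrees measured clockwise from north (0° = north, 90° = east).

225°

The pressure-gradient force points toward the northwest (bearing 315°).
Geostrophic balance: in the Southern Hemisphere the Coriolis force deflects motion to the left, so the geostrophic wind blows 90° to the left of the pressure-gradient force (low pressure on the right).
Rotating 315° by 90° counterclockwise gives 225° — the wind blows toward the southwest.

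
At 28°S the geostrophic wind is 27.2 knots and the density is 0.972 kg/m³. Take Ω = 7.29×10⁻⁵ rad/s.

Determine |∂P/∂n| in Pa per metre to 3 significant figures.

9.31×10⁻⁴ Pa/m

Coriolis parameter at 28°S:
f = 2Ω sin φ = 2 × 7.29×10⁻⁵ × sin 28° = 6.84×10⁻⁵ s⁻¹
Wind speed in SI: 27.2 knots = 14.0 m/s
Geostrophic balance rearranged: |∂P/∂n| = f ρ V_g
|∂P/∂n| = 6.84×10⁻⁵ × 0.972 × 14.0 = 9.31×10⁻⁴ Pa/m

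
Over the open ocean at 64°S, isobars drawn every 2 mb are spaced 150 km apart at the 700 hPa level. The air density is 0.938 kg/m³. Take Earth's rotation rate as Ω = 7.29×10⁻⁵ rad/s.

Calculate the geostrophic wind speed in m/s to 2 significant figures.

11 m/s

Coriolis parameter at 64°S:
f = 2Ω sin φ = 2 × 7.29×10⁻⁵ × sin 64° = 1.31×10⁻⁴ s⁻¹
Pressure gradient: |∂P/∂n| = 200 Pa / 150000 m = 1.33×10⁻³ Pa/m
Geostrophic balance (pressure-gradient force = Coriolis force):
V_g = (1/(fρ)) |∂P/∂n| = 1.33×10⁻³ / (1.31×10⁻⁴ × 0.938) = 10.8 m/s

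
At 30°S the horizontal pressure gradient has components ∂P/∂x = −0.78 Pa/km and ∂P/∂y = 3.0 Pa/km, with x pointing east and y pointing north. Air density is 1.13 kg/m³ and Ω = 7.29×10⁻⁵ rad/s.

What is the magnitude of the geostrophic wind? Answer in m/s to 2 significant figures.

38 m/s

Coriolis parameter at 30°S:
f = 2Ω sin φ = 2 × 7.29×10⁻⁵ × sin 30° = 7.29×10⁻⁵ s⁻¹
In the Southern Hemisphere f is negative: f = −7.29×10⁻⁵ s⁻¹.
Component geostrophic relations (x east, y north):
u_g = −(1/(fρ)) ∂P/∂y,  v_g = (1/(fρ)) ∂P/∂x
u_g = −(3.0×10⁻³)/(−7.29×10⁻⁵ × 1.13) = 36.4 m/s;  v_g = (−0.78×10⁻³)/(−7.29×10⁻⁵ × 1.13) = 9.47 m/s
|V_g| = √(u_g² + v_g²) = 37.6 m/s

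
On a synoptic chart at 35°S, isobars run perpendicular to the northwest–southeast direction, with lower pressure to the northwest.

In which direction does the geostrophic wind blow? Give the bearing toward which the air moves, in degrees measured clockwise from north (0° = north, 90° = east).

The pressure-gradient force points toward the northwest (bearing 315°).
Geostrophic balance: in the Southern Hemisphere the Coriolis force deflects motion to the left, so the geostrophic wind blows 90° to the left of the pressure-gradient force (low pressure on the right).
Rotating 315° by 90° counterclockwise gives 225° — the wind blows toward the southwest.

225°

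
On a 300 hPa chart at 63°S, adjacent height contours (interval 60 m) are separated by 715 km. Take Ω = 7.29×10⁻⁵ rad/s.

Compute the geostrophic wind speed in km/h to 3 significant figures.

Coriolis parameter at 63°S:
f = 2Ω sin φ = 2 × 7.29×10⁻⁵ × sin 63° = 1.30×10⁻⁴ s⁻¹
Height gradient: |∂Z/∂n| = 60 m / 715000 m = 8.39×10⁻⁵
On a pressure surface, geostrophic balance gives V_g = (g/f)|∂Z/∂n|:
V_g = 9.81 × 8.39×10⁻⁵ / 1.30×10⁻⁴ = 6.34 m/s
Converting: 6.34 m/s × 3.6 = 22.8 km/h

22.8 km/h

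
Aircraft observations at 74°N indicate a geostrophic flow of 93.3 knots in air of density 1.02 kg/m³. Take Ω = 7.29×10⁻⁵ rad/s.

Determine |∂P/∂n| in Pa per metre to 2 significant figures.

6.9×10⁻³ Pa/m

Coriolis parameter at 74°N:
f = 2Ω sin φ = 2 × 7.29×10⁻⁵ × sin 74° = 1.40×10⁻⁴ s⁻¹
Wind speed in SI: 93.3 knots = 48.0 m/s
Geostrophic balance rearranged: |∂P/∂n| = f ρ V_g
|∂P/∂n| = 1.40×10⁻⁴ × 1.02 × 48.0 = 6.86×10⁻³ Pa/m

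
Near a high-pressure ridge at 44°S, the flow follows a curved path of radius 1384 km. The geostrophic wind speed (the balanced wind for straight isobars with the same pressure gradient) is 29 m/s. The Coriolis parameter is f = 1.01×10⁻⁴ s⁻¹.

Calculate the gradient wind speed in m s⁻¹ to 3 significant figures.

Around a high, pressure-gradient force acts outward with centrifugal, so Coriolis balances both:
fV = (1/ρ)|∂P/∂n| + V²/R  →  V² − fR·V + fR·V_g = 0
With fR = 1.01×10⁻⁴ × 1384×10³ m = 140 m/s:
V = [fR − √((fR)² − 4 fR V_g)]/2 = [140 − √(140² − 4×140×29)]/2 = 41.1 m/s
Supergeostrophic (V > V_g = 29 m/s), as expected around a high.

41.1 m s⁻¹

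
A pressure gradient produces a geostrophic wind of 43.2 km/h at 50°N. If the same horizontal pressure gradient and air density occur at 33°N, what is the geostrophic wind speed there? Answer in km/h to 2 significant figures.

With the same pressure gradient and density, V_g ∝ 1/f ∝ 1/sin φ.
V₂ = V₁ · sin φ₁ / sin φ₂ = 43.2 × sin 50° / sin 33°
V₂ = 43.2 × 0.7660/0.5446 = 61 km/h

61 km/h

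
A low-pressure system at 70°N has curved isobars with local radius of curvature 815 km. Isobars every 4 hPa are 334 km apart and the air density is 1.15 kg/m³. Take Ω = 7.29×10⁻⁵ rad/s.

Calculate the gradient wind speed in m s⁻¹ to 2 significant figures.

Coriolis parameter at 70°N:
f = 2Ω sin φ = 2 × 7.29×10⁻⁵ × sin 70° = 1.37×10⁻⁴ s⁻¹
Pressure gradient: |∂P/∂n| = 400 Pa / 334000 m = 1.20×10⁻³ Pa/m
Geostrophic speed: V_g = |∂P/∂n|/(fρ) = 1.20×10⁻³/(1.37×10⁻⁴ × 1.15) = 7.60 m/s
Around a low, centrifugal force acts outward with Coriolis, so pressure-gradient force balances both:
(1/ρ)|∂P/∂n| = fV + V²/R  →  V² + fR·V − fR·V_g = 0
With fR = 1.37×10⁻⁴ × 815×10³ m = 112 m/s:
V = [−fR + √((fR)² + 4 fR V_g)]/2 = [−112 + √(112² + 4×112×7.6)]/2 = 7.14 m/s
Subgeostrophic (V < V_g = 7.6 m/s), as expected around a low.

7.1 m s⁻¹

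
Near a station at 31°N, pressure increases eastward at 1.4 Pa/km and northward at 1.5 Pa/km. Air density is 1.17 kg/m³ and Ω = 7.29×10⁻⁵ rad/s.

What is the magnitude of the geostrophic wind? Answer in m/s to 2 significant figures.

23 m/s

Coriolis parameter at 31°N:
f = 2Ω sin φ = 2 × 7.29×10⁻⁵ × sin 31° = 7.51×10⁻⁵ s⁻¹
Component geostrophic relations (x east, y north):
u_g = −(1/(fρ)) ∂P/∂y,  v_g = (1/(fρ)) ∂P/∂x
u_g = −(1.5×10⁻³)/(7.51×10⁻⁵ × 1.17) = −17.1 m/s;  v_g = (1.4×10⁻³)/(7.51×10⁻⁵ × 1.17) = 15.9 m/s
|V_g| = √(u_g² + v_g²) = 23.4 m/s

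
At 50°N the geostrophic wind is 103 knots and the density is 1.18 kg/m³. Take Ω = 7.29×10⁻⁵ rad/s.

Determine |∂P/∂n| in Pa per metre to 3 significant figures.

Coriolis parameter at 50°N:
f = 2Ω sin φ = 2 × 7.29×10⁻⁵ × sin 50° = 1.12×10⁻⁴ s⁻¹
Wind speed in SI: 103 knots = 53.0 m/s
Geostrophic balance rearranged: |∂P/∂n| = f ρ V_g
|∂P/∂n| = 1.12×10⁻⁴ × 1.18 × 53.0 = 6.98×10⁻³ Pa/m

6.98×10⁻³ Pa/m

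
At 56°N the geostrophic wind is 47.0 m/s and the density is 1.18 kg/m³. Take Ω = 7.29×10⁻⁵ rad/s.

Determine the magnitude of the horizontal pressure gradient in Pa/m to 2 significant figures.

6.7×10⁻³ Pa/m

Coriolis parameter at 56°N:
f = 2Ω sin φ = 2 × 7.29×10⁻⁵ × sin 56° = 1.21×10⁻⁴ s⁻¹
Geostrophic balance rearranged: |∂P/∂n| = f ρ V_g
|∂P/∂n| = 1.21×10⁻⁴ × 1.18 × 47.0 = 6.70×10⁻³ Pa/m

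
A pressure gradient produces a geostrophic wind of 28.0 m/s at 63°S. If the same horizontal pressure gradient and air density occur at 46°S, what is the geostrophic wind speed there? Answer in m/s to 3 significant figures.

With the same pressure gradient and density, V_g ∝ 1/f ∝ 1/sin φ.
V₂ = V₁ · sin φ₁ / sin φ₂ = 28.0 × sin 63° / sin 46°
V₂ = 28.0 × 0.8910/0.7193 = 34.7 m/s

34.7 m/s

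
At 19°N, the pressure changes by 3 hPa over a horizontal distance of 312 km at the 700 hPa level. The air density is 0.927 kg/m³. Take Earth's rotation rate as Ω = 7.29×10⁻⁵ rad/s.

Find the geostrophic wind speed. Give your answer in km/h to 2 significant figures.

Coriolis parameter at 19°N:
f = 2Ω sin φ = 2 × 7.29×10⁻⁵ × sin 19° = 4.75×10⁻⁵ s⁻¹
Pressure gradient: |∂P/∂n| = 300 Pa / 312000 m = 9.62×10⁻⁴ Pa/m
Geostrophic balance (pressure-gradient force = Coriolis force):
V_g = (1/(fρ)) |∂P/∂n| = 9.62×10⁻⁴ / (4.75×10⁻⁵ × 0.927) = 21.9 m/s
Converting: 21.9 m/s × 3.6 = 79 km/h

79 km/h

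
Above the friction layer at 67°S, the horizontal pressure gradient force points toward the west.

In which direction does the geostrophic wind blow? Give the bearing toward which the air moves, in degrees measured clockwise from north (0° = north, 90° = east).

The pressure-gradient force points toward the west (bearing 270°).
Geostrophic balance: in the Southern Hemisphere the Coriolis force deflects motion to the left, so the geostrophic wind blows 90° to the left of the pressure-gradient force (low pressure on the right).
Rotating 270° by 90° counterclockwise gives 180° — the wind blows toward the south.

180°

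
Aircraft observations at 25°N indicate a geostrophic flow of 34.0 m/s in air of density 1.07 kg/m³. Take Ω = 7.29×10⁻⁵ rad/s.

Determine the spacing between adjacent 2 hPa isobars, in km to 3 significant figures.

89.2 km

Coriolis parameter at 25°N:
f = 2Ω sin φ = 2 × 7.29×10⁻⁵ × sin 25° = 6.16×10⁻⁵ s⁻¹
Geostrophic balance rearranged: |∂P/∂n| = f ρ V_g
|∂P/∂n| = 6.16×10⁻⁵ × 1.07 × 34.0 = 2.24×10⁻³ Pa/m
Isobar spacing: Δn = ΔP/|∂P/∂n| = 200 Pa / 2.24×10⁻³ Pa/m = 89220 m ≈ 89.2 km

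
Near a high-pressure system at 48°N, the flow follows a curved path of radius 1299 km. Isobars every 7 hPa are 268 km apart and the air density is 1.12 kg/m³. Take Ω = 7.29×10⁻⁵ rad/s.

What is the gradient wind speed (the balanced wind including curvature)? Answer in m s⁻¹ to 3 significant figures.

26.5 m s⁻¹

Coriolis parameter at 48°N:
f = 2Ω sin φ = 2 × 7.29×10⁻⁵ × sin 48° = 1.08×10⁻⁴ s⁻¹
Pressure gradient: |∂P/∂n| = 700 Pa / 268000 m = 2.61×10⁻³ Pa/m
Geostrophic speed: V_g = |∂P/∂n|/(fρ) = 2.61×10⁻³/(1.08×10⁻⁴ × 1.12) = 21.5 m/s
Around a high, pressure-gradient force acts outward with centrifugal, so Coriolis balances both:
fV = (1/ρ)|∂P/∂n| + V²/R  →  V² − fR·V + fR·V_g = 0
With fR = 1.08×10⁻⁴ × 1299×10³ m = 141 m/s:
V = [fR − √((fR)² − 4 fR V_g)]/2 = [141 − √(141² − 4×141×21.5)]/2 = 26.5 m/s
Supergeostrophic (V > V_g = 21.5 m/s), as expected around a high.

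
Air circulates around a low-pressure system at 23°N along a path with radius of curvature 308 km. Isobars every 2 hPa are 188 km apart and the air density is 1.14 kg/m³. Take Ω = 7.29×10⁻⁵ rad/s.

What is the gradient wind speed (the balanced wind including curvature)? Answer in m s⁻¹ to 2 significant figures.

Coriolis parameter at 23°N:
f = 2Ω sin φ = 2 × 7.29×10⁻⁵ × sin 23° = 5.70×10⁻⁵ s⁻¹
Pressure gradient: |∂P/∂n| = 200 Pa / 188000 m = 1.06×10⁻³ Pa/m
Geostrophic speed: V_g = |∂P/∂n|/(fρ) = 1.06×10⁻³/(5.70×10⁻⁵ × 1.14) = 16.4 m/s
Around a low, centrifugal force acts outward with Coriolis, so pressure-gradient force balances both:
(1/ρ)|∂P/∂n| = fV + V²/R  →  V² + fR·V − fR·V_g = 0
With fR = 5.70×10⁻⁵ × 308×10³ m = 17.5 m/s:
V = [−fR + √((fR)² + 4 fR V_g)]/2 = [−17.5 + √(17.5² + 4×17.5×16.4)]/2 = 10.3 m/s
Subgeostrophic (V < V_g = 16.4 m/s), as expected around a low.

10 m s⁻¹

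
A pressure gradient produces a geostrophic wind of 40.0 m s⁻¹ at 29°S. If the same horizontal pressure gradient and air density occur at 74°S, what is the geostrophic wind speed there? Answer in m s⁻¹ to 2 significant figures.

With the same pressure gradient and density, V_g ∝ 1/f ∝ 1/sin φ.
V₂ = V₁ · sin φ₁ / sin φ₂ = 40.0 × sin 29° / sin 74°
V₂ = 40.0 × 0.4848/0.9613 = 20 m s⁻¹

20 m s⁻¹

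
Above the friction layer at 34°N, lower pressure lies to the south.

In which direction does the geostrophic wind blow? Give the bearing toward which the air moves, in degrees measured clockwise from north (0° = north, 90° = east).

The pressure-gradient force points toward the south (bearing 180°).
Geostrophic balance: in the Northern Hemisphere the Coriolis force deflects motion to the right, so the geostrophic wind blows 90° to the right of the pressure-gradient force (low pressure on the left).
Rotating 180° by 90° clockwise gives 270° — the wind blows toward the west.

270°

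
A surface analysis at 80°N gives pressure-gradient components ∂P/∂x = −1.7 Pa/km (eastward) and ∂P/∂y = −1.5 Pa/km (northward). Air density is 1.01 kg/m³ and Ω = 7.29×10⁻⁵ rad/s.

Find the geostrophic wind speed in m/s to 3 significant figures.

15.6 m/s

Coriolis parameter at 80°N:
f = 2Ω sin φ = 2 × 7.29×10⁻⁵ × sin 80° = 1.44×10⁻⁴ s⁻¹
Component geostrophic relations (x east, y north):
u_g = −(1/(fρ)) ∂P/∂y,  v_g = (1/(fρ)) ∂P/∂x
u_g = −(−1.5×10⁻³)/(1.44×10⁻⁴ × 1.01) = 10.3 m/s;  v_g = (−1.7×10⁻³)/(1.44×10⁻⁴ × 1.01) = −11.7 m/s
|V_g| = √(u_g² + v_g²) = 15.6 m/s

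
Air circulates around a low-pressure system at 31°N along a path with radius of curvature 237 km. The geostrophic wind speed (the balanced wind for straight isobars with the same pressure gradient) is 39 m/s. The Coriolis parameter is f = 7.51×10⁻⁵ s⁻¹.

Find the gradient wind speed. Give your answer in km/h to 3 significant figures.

Around a low, centrifugal force acts outward with Coriolis, so pressure-gradient force balances both:
(1/ρ)|∂P/∂n| = fV + V²/R  →  V² + fR·V − fR·V_g = 0
With fR = 7.51×10⁻⁵ × 237×10³ m = 17.8 m/s:
V = [−fR + √((fR)² + 4 fR V_g)]/2 = [−17.8 + √(17.8² + 4×17.8×39)]/2 = 18.9 m/s
Subgeostrophic (V < V_g = 39 m/s), as expected around a low.
Converting: 18.9 m/s × 3.6 = 68.1 km/h

68.1 km/h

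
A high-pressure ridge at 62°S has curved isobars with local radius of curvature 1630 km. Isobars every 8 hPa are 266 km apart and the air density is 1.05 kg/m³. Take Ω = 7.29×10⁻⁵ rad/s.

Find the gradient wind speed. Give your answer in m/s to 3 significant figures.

25.3 m/s

Coriolis parameter at 62°S:
f = 2Ω sin φ = 2 × 7.29×10⁻⁵ × sin 62° = 1.29×10⁻⁴ s⁻¹
Pressure gradient: |∂P/∂n| = 800 Pa / 266000 m = 3.01×10⁻³ Pa/m
Geostrophic speed: V_g = |∂P/∂n|/(fρ) = 3.01×10⁻³/(1.29×10⁻⁴ × 1.05) = 22.2 m/s
Around a high, pressure-gradient force acts outward with centrifugal, so Coriolis balances both:
fV = (1/ρ)|∂P/∂n| + V²/R  →  V² − fR·V + fR·V_g = 0
With fR = 1.29×10⁻⁴ × 1630×10³ m = 210 m/s:
V = [fR − √((fR)² − 4 fR V_g)]/2 = [210 − √(210² − 4×210×22.2)]/2 = 25.3 m/s
Supergeostrophic (V > V_g = 22.2 m/s), as expected around a high.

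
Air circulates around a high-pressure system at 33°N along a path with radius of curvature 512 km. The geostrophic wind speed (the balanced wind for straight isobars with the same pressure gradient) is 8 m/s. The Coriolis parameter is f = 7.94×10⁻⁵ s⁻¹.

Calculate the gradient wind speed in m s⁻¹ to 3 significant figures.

10.9 m s⁻¹

Around a high, pressure-gradient force acts outward with centrifugal, so Coriolis balances both:
fV = (1/ρ)|∂P/∂n| + V²/R  →  V² − fR·V + fR·V_g = 0
With fR = 7.94×10⁻⁵ × 512×10³ m = 40.7 m/s:
V = [fR − √((fR)² − 4 fR V_g)]/2 = [40.7 − √(40.7² − 4×40.7×8)]/2 = 10.9 m/s
Supergeostrophic (V > V_g = 8 m/s), as expected around a high.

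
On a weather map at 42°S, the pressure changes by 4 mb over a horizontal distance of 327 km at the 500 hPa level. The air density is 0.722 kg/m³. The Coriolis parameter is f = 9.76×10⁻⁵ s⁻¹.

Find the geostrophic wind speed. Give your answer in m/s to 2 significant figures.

17 m/s

Pressure gradient: |∂P/∂n| = 400 Pa / 327000 m = 1.22×10⁻³ Pa/m
Geostrophic balance (pressure-gradient force = Coriolis force):
V_g = (1/(fρ)) |∂P/∂n| = 1.22×10⁻³ / (9.76×10⁻⁵ × 0.722) = 17.4 m/s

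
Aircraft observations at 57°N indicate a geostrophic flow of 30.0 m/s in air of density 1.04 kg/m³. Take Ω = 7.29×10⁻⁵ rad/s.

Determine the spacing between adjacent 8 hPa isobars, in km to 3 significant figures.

210 km

Coriolis parameter at 57°N:
f = 2Ω sin φ = 2 × 7.29×10⁻⁵ × sin 57° = 1.22×10⁻⁴ s⁻¹
Geostrophic balance rearranged: |∂P/∂n| = f ρ V_g
|∂P/∂n| = 1.22×10⁻⁴ × 1.04 × 30.0 = 3.82×10⁻³ Pa/m
Isobar spacing: Δn = ΔP/|∂P/∂n| = 800 Pa / 3.82×10⁻³ Pa/m = 209694 m ≈ 210 km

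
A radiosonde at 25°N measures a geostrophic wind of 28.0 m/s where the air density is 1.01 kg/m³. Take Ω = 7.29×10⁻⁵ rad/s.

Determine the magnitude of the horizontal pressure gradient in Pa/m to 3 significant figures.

1.74×10⁻³ Pa/m

Coriolis parameter at 25°N:
f = 2Ω sin φ = 2 × 7.29×10⁻⁵ × sin 25° = 6.16×10⁻⁵ s⁻¹
Geostrophic balance rearranged: |∂P/∂n| = f ρ V_g
|∂P/∂n| = 6.16×10⁻⁵ × 1.01 × 28.0 = 1.74×10⁻³ Pa/m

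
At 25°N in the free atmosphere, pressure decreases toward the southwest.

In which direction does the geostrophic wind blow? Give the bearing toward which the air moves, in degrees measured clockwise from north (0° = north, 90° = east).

315°

The pressure-gradient force points toward the southwest (bearing 225°).
Geostrophic balance: in the Northern Hemisphere the Coriolis force deflects motion to the right, so the geostrophic wind blows 90° to the right of the pressure-gradient force (low pressure on the left).
Rotating 225° by 90° clockwise gives 315° — the wind blows toward the northwest.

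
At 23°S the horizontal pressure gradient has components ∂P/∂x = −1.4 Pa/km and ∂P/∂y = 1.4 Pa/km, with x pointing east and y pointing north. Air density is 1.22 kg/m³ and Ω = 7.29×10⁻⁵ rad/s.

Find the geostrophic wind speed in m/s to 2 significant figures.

Coriolis parameter at 23°S:
f = 2Ω sin φ = 2 × 7.29×10⁻⁵ × sin 23° = 5.70×10⁻⁵ s⁻¹
In the Southern Hemisphere f is negative: f = −5.70×10⁻⁵ s⁻¹.
Component geostrophic relations (x east, y north):
u_g = −(1/(fρ)) ∂P/∂y,  v_g = (1/(fρ)) ∂P/∂x
u_g = −(1.4×10⁻³)/(−5.70×10⁻⁵ × 1.22) = 20.1 m/s;  v_g = (−1.4×10⁻³)/(−5.70×10⁻⁵ × 1.22) = 20.1 m/s
|V_g| = √(u_g² + v_g²) = 28.5 m/s

28 m/s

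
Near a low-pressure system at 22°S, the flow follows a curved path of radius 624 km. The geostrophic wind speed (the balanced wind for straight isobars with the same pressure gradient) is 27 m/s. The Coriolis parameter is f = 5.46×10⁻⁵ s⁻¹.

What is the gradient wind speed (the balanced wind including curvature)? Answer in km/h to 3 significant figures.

63.9 km/h

Around a low, centrifugal force acts outward with Coriolis, so pressure-gradient force balances both:
(1/ρ)|∂P/∂n| = fV + V²/R  →  V² + fR·V − fR·V_g = 0
With fR = 5.46×10⁻⁵ × 624×10³ m = 34.1 m/s:
V = [−fR + √((fR)² + 4 fR V_g)]/2 = [−34.1 + √(34.1² + 4×34.1×27)]/2 = 17.8 m/s
Subgeostrophic (V < V_g = 27 m/s), as expected around a low.
Converting: 17.8 m/s × 3.6 = 63.9 km/h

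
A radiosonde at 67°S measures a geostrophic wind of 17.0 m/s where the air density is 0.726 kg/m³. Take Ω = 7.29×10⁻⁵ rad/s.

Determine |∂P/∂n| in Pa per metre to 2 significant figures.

1.7×10⁻³ Pa/m

Coriolis parameter at 67°S:
f = 2Ω sin φ = 2 × 7.29×10⁻⁵ × sin 67° = 1.34×10⁻⁴ s⁻¹
Geostrophic balance rearranged: |∂P/∂n| = f ρ V_g
|∂P/∂n| = 1.34×10⁻⁴ × 0.726 × 17.0 = 1.66×10⁻³ Pa/m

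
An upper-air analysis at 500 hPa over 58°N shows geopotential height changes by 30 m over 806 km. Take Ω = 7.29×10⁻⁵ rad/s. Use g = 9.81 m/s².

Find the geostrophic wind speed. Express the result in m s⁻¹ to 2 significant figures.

3.0 m s⁻¹

Coriolis parameter at 58°N:
f = 2Ω sin φ = 2 × 7.29×10⁻⁵ × sin 58° = 1.24×10⁻⁴ s⁻¹
Height gradient: |∂Z/∂n| = 30 m / 806000 m = 3.72×10⁻⁵
On a pressure surface, geostrophic balance gives V_g = (g/f)|∂Z/∂n|:
V_g = 9.81 × 3.72×10⁻⁵ / 1.24×10⁻⁴ = 2.95 m/s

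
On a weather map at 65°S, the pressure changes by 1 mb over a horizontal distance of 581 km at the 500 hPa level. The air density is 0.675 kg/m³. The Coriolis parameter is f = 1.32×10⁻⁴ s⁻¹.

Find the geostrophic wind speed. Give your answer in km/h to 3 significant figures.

Pressure gradient: |∂P/∂n| = 100 Pa / 581000 m = 1.72×10⁻⁴ Pa/m
Geostrophic balance (pressure-gradient force = Coriolis force):
V_g = (1/(fρ)) |∂P/∂n| = 1.72×10⁻⁴ / (1.32×10⁻⁴ × 0.675) = 1.93 m/s
Converting: 1.93 m/s × 3.6 = 6.95 km/h

6.95 km/h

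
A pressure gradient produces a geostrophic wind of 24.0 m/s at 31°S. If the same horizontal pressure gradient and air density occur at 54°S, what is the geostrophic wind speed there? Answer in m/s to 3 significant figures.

With the same pressure gradient and density, V_g ∝ 1/f ∝ 1/sin φ.
V₂ = V₁ · sin φ₁ / sin φ₂ = 24.0 × sin 31° / sin 54°
V₂ = 24.0 × 0.5150/0.8090 = 15.3 m/s

15.3 m/s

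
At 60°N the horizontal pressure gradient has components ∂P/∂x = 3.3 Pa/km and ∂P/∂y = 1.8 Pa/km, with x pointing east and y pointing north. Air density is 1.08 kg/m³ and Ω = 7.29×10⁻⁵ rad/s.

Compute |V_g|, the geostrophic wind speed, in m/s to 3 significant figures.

27.6 m/s

Coriolis parameter at 60°N:
f = 2Ω sin φ = 2 × 7.29×10⁻⁵ × sin 60° = 1.26×10⁻⁴ s⁻¹
Component geostrophic relations (x east, y north):
u_g = −(1/(fρ)) ∂P/∂y,  v_g = (1/(fρ)) ∂P/∂x
u_g = −(1.8×10⁻³)/(1.26×10⁻⁴ × 1.08) = −13.2 m/s;  v_g = (3.3×10⁻³)/(1.26×10⁻⁴ × 1.08) = 24.2 m/s
|V_g| = √(u_g² + v_g²) = 27.6 m/s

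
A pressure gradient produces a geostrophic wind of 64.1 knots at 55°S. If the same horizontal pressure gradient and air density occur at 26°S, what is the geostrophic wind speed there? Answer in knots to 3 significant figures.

120 knots

With the same pressure gradient and density, V_g ∝ 1/f ∝ 1/sin φ.
V₂ = V₁ · sin φ₁ / sin φ₂ = 64.1 × sin 55° / sin 26°
V₂ = 64.1 × 0.8192/0.4384 = 120 knots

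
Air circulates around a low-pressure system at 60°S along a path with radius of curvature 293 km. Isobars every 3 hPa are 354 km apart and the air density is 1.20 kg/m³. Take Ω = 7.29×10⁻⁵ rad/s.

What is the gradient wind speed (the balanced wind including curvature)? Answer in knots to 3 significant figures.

Coriolis parameter at 60°S:
f = 2Ω sin φ = 2 × 7.29×10⁻⁵ × sin 60° = 1.26×10⁻⁴ s⁻¹
Pressure gradient: |∂P/∂n| = 300 Pa / 354000 m = 8.47×10⁻⁴ Pa/m
Geostrophic speed: V_g = |∂P/∂n|/(fρ) = 8.47×10⁻⁴/(1.26×10⁻⁴ × 1.20) = 5.59 m/s
Around a low, centrifugal force acts outward with Coriolis, so pressure-gradient force balances both:
(1/ρ)|∂P/∂n| = fV + V²/R  →  V² + fR·V − fR·V_g = 0
With fR = 1.26×10⁻⁴ × 293×10³ m = 37.0 m/s:
V = [−fR + √((fR)² + 4 fR V_g)]/2 = [−37.0 + √(37.0² + 4×37.0×5.59)]/2 = 4.93 m/s
Subgeostrophic (V < V_g = 5.59 m/s), as expected around a low.
Converting: 4.93 m/s × 1.944 = 9.59 knots

9.59 knots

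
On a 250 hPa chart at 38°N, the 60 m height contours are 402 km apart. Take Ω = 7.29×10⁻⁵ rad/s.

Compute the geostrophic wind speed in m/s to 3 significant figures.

16.3 m/s

Coriolis parameter at 38°N:
f = 2Ω sin φ = 2 × 7.29×10⁻⁵ × sin 38° = 8.98×10⁻⁵ s⁻¹
Height gradient: |∂Z/∂n| = 60 m / 402000 m = 1.49×10⁻⁴
On a pressure surface, geostrophic balance gives V_g = (g/f)|∂Z/∂n|:
V_g = 9.81 × 1.49×10⁻⁴ / 8.98×10⁻⁵ = 16.3 m/s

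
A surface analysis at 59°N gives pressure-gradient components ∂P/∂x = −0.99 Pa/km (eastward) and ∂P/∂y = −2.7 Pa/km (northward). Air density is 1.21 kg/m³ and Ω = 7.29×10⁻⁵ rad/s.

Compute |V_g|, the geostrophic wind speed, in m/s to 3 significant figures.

Coriolis parameter at 59°N:
f = 2Ω sin φ = 2 × 7.29×10⁻⁵ × sin 59° = 1.25×10⁻⁴ s⁻¹
Component geostrophic relations (x east, y north):
u_g = −(1/(fρ)) ∂P/∂y,  v_g = (1/(fρ)) ∂P/∂x
u_g = −(−2.7×10⁻³)/(1.25×10⁻⁴ × 1.21) = 17.9 m/s;  v_g = (−0.99×10⁻³)/(1.25×10⁻⁴ × 1.21) = −6.55 m/s
|V_g| = √(u_g² + v_g²) = 19.0 m/s

19.0 m/s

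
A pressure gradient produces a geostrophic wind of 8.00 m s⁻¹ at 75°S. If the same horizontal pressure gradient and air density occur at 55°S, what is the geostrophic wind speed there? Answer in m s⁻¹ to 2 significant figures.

9.4 m s⁻¹

With the same pressure gradient and density, V_g ∝ 1/f ∝ 1/sin φ.
V₂ = V₁ · sin φ₁ / sin φ₂ = 8.00 × sin 75° / sin 55°
V₂ = 8.00 × 0.9659/0.8192 = 9.4 m s⁻¹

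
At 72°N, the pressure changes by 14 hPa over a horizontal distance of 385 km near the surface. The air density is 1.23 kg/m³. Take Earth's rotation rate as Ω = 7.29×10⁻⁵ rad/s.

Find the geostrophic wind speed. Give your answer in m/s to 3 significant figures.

21.3 m/s

Coriolis parameter at 72°N:
f = 2Ω sin φ = 2 × 7.29×10⁻⁵ × sin 72° = 1.39×10⁻⁴ s⁻¹
Pressure gradient: |∂P/∂n| = 1400 Pa / 385000 m = 3.64×10⁻³ Pa/m
Geostrophic balance (pressure-gradient force = Coriolis force):
V_g = (1/(fρ)) |∂P/∂n| = 3.64×10⁻³ / (1.39×10⁻⁴ × 1.23) = 21.3 m/s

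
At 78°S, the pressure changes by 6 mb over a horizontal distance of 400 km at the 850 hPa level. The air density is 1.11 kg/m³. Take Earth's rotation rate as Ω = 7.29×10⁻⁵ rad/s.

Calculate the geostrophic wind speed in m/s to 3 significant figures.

Coriolis parameter at 78°S:
f = 2Ω sin φ = 2 × 7.29×10⁻⁵ × sin 78° = 1.43×10⁻⁴ s⁻¹
Pressure gradient: |∂P/∂n| = 600 Pa / 400000 m = 1.50×10⁻³ Pa/m
Geostrophic balance (pressure-gradient force = Coriolis force):
V_g = (1/(fρ)) |∂P/∂n| = 1.50×10⁻³ / (1.43×10⁻⁴ × 1.11) = 9.48 m/s

9.48 m/s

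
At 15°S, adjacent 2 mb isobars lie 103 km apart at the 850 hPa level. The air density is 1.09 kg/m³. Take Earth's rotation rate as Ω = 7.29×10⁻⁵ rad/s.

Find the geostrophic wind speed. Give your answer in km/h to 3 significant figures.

Coriolis parameter at 15°S:
f = 2Ω sin φ = 2 × 7.29×10⁻⁵ × sin 15° = 3.77×10⁻⁵ s⁻¹
Pressure gradient: |∂P/∂n| = 200 Pa / 103000 m = 1.94×10⁻³ Pa/m
Geostrophic balance (pressure-gradient force = Coriolis force):
V_g = (1/(fρ)) |∂P/∂n| = 1.94×10⁻³ / (3.77×10⁻⁵ × 1.09) = 47.2 m/s
Converting: 47.2 m/s × 3.6 = 170 km/h

170 km/h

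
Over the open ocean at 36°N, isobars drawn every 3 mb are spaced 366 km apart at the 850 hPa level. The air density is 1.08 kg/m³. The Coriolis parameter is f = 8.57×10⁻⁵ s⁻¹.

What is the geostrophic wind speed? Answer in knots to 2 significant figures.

Pressure gradient: |∂P/∂n| = 300 Pa / 366000 m = 8.20×10⁻⁴ Pa/m
Geostrophic balance (pressure-gradient force = Coriolis force):
V_g = (1/(fρ)) |∂P/∂n| = 8.20×10⁻⁴ / (8.57×10⁻⁵ × 1.08) = 8.86 m/s
Converting: 8.86 m/s × 1.944 = 17 knots

17 knots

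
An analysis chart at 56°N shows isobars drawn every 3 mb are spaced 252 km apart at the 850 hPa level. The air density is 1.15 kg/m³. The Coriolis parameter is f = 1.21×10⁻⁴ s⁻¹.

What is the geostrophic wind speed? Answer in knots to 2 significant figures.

17 knots

Pressure gradient: |∂P/∂n| = 300 Pa / 252000 m = 1.19×10⁻³ Pa/m
Geostrophic balance (pressure-gradient force = Coriolis force):
V_g = (1/(fρ)) |∂P/∂n| = 1.19×10⁻³ / (1.21×10⁻⁴ × 1.15) = 8.56 m/s
Converting: 8.56 m/s × 1.944 = 17 knots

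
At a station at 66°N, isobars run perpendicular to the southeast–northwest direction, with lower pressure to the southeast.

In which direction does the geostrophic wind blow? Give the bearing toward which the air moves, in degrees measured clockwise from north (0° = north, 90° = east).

225°

The pressure-gradient force points toward the southeast (bearing 135°).
Geostrophic balance: in the Northern Hemisphere the Coriolis force deflects motion to the right, so the geostrophic wind blows 90° to the right of the pressure-gradient force (low pressure on the left).
Rotating 135° by 90° clockwise gives 225° — the wind blows toward the southwest.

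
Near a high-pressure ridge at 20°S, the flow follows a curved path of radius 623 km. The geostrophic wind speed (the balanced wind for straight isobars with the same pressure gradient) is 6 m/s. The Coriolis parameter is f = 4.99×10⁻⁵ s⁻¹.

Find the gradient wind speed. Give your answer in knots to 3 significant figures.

15.8 knots

Around a high, pressure-gradient force acts outward with centrifugal, so Coriolis balances both:
fV = (1/ρ)|∂P/∂n| + V²/R  →  V² − fR·V + fR·V_g = 0
With fR = 4.99×10⁻⁵ × 623×10³ m = 31.1 m/s:
V = [fR − √((fR)² − 4 fR V_g)]/2 = [31.1 − √(31.1² − 4×31.1×6)]/2 = 8.12 m/s
Supergeostrophic (V > V_g = 6 m/s), as expected around a high.
Converting: 8.12 m/s × 1.944 = 15.8 knots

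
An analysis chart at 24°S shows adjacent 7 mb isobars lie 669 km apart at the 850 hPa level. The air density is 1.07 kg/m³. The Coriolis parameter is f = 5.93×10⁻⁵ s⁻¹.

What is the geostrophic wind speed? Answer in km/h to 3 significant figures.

59.4 km/h

Pressure gradient: |∂P/∂n| = 700 Pa / 669000 m = 1.05×10⁻³ Pa/m
Geostrophic balance (pressure-gradient force = Coriolis force):
V_g = (1/(fρ)) |∂P/∂n| = 1.05×10⁻³ / (5.93×10⁻⁵ × 1.07) = 16.5 m/s
Converting: 16.5 m/s × 3.6 = 59.4 km/h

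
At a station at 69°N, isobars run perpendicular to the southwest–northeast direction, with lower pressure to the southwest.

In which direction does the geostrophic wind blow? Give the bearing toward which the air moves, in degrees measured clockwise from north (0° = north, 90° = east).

315°

The pressure-gradient force points toward the southwest (bearing 225°).
Geostrophic balance: in the Northern Hemisphere the Coriolis force deflects motion to the right, so the geostrophic wind blows 90° to the right of the pressure-gradient force (low pressure on the left).
Rotating 225° by 90° clockwise gives 315° — the wind blows toward the northwest.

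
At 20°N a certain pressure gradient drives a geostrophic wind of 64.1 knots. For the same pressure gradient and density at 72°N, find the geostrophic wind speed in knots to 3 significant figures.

23.1 knots

With the same pressure gradient and density, V_g ∝ 1/f ∝ 1/sin φ.
V₂ = V₁ · sin φ₁ / sin φ₂ = 64.1 × sin 20° / sin 72°
V₂ = 64.1 × 0.3420/0.9511 = 23.1 knots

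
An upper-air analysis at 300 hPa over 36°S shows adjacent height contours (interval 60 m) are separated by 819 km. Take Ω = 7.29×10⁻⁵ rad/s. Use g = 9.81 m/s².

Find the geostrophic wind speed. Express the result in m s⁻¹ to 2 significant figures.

8.4 m s⁻¹

Coriolis parameter at 36°S:
f = 2Ω sin φ = 2 × 7.29×10⁻⁵ × sin 36° = 8.57×10⁻⁵ s⁻¹
Height gradient: |∂Z/∂n| = 60 m / 819000 m = 7.33×10⁻⁵
On a pressure surface, geostrophic balance gives V_g = (g/f)|∂Z/∂n|:
V_g = 9.81 × 7.33×10⁻⁵ / 8.57×10⁻⁵ = 8.39 m/s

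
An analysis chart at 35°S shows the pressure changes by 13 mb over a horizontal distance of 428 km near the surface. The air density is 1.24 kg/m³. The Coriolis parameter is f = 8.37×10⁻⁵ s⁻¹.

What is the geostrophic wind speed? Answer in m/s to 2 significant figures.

29 m/s

Pressure gradient: |∂P/∂n| = 1300 Pa / 428000 m = 3.04×10⁻³ Pa/m
Geostrophic balance (pressure-gradient force = Coriolis force):
V_g = (1/(fρ)) |∂P/∂n| = 3.04×10⁻³ / (8.37×10⁻⁵ × 1.24) = 29.3 m/s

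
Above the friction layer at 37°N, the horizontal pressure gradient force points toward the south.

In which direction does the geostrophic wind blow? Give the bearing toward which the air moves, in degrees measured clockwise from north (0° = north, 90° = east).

270°

The pressure-gradient force points toward the south (bearing 180°).
Geostrophic balance: in the Northern Hemisphere the Coriolis force deflects motion to the right, so the geostrophic wind blows 90° to the right of the pressure-gradient force (low pressure on the left).
Rotating 180° by 90° clockwise gives 270° — the wind blows toward the west.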